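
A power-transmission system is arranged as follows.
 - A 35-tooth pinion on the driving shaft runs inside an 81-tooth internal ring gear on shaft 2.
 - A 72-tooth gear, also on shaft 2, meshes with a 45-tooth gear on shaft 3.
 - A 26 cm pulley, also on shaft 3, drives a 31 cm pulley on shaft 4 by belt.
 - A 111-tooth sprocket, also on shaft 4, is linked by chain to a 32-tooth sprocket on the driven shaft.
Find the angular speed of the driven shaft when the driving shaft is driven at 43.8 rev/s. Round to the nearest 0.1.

internal gear 81/35 = 2.3143 → 43.8/2.3143 = 18.926 rev/s
gear mesh 45/72 = 0.625 → 18.926/0.625 = 30.281 rev/s
belt 31/26 = 1.1923 → 30.281/1.1923 = 25.397 rev/s
chain 32/111 = 0.28829 → 25.397/0.28829 = 88.097 rev/s

88.1 rev/s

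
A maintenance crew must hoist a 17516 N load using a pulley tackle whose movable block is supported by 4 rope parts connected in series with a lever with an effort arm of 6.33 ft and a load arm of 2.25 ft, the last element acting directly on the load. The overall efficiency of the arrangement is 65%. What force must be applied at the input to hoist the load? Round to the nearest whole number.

Block-and-tackle MA = number of supporting rope parts = 4.
Lever MA = effort arm / load arm = 6.33/2.25 = 2.8133.
Combined ideal MA = 4 × 2.8133 = 11.253.
Actual MA = 11.253 × 0.65 = 7.3147.
Effort = load / actual MA = 17516 / 7.3147 = 2394.6 N.

2395 N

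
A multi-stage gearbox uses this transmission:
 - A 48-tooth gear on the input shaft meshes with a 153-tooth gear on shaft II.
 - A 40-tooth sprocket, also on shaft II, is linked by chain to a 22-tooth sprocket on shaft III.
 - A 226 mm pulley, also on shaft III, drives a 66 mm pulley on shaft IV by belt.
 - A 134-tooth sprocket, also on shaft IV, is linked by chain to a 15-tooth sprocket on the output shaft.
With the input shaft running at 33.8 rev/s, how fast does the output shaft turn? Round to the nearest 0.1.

Gear mesh: ratio = 153/48 = 3.1875, so shaft II turns at 33.8 / 3.1875 = 10.604 rev/s.
Chain: ratio = 22/40 = 0.55, so shaft III turns at 10.604 / 0.55 = 19.28 rev/s.
Belt: ratio = 66/226 = 0.29204, so shaft IV turns at 19.28 / 0.29204 = 66.019 rev/s.
Chain: ratio = 15/134 = 0.11194, so the output shaft turns at 66.019 / 0.11194 = 589.77 rev/s.

589.8 rev/s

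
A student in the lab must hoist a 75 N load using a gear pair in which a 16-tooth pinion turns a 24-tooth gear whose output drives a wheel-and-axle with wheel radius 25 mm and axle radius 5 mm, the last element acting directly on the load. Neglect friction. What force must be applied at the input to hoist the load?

10 N

Gear pair MA = 24/16 = 1.5.
Wheel-and-axle MA = R/r = 25/5 = 5.
Combined ideal MA = 1.5 × 5 = 7.5.
Effort = load / MA = 75 / 7.5 = 10 N.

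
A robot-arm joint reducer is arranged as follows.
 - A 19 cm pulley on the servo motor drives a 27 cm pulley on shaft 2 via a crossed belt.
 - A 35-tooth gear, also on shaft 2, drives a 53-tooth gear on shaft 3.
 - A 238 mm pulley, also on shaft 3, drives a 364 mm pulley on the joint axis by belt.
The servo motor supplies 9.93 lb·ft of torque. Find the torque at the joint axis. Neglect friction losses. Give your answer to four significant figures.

belt 27/19 = 1.4211 → τ = 9.93·1.4211 = 14.111 lb·ft
gear mesh 53/35 = 1.5143 → τ = 14.111·1.5143 = 21.368 lb·ft
belt 364/238 = 1.5294 → τ = 21.368·1.5294 = 32.681 lb·ft

32.68 lb·ft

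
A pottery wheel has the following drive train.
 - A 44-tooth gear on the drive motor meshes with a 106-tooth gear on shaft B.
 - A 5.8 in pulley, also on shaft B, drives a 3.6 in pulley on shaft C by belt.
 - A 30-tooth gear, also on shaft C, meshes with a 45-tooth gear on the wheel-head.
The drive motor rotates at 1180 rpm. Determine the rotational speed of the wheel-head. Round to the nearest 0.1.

gear mesh 106/44 = 2.4091 → 1180/2.4091 = 489.81 rpm
belt 3.6/5.8 = 0.62069 → 489.81/0.62069 = 789.14 rpm
gear mesh 45/30 = 1.5 → 789.14/1.5 = 526.09 rpm

526.1 rpm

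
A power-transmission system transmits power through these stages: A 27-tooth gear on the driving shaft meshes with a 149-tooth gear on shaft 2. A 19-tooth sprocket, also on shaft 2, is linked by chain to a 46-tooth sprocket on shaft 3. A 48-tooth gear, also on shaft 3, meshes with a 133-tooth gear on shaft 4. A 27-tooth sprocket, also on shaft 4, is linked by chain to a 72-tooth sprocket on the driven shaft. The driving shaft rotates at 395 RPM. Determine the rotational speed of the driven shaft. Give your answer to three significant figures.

4.00 RPM

gear mesh 149/27 = 5.5185 → 395/5.5185 = 71.577 RPM
chain 46/19 = 2.4211 → 71.577/2.4211 = 29.564 RPM
gear mesh 133/48 = 2.7708 → 29.564/2.7708 = 10.67 RPM
chain 72/27 = 2.6667 → 10.67/2.6667 = 4.0012 RPM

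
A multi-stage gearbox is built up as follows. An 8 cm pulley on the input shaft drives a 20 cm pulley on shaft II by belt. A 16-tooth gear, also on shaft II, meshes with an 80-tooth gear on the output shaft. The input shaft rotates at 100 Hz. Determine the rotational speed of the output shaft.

8 Hz

Belt: ratio = 20/8 = 2.5, so shaft II turns at 100 / 2.5 = 40 Hz.
Gear mesh: ratio = 80/16 = 5, so the output shaft turns at 40 / 5 = 8 Hz.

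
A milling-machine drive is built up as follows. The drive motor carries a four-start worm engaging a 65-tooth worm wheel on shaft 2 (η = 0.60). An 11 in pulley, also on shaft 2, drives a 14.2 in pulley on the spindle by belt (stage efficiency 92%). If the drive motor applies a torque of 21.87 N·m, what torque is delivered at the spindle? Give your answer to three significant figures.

253 N·m

Worm: ratio = 65/4 = 16.25; torque at shaft 2 = 21.87 × 16.25 × 0.60 = 213.23 N·m.
Belt: ratio = 14.2/11 = 1.2909; torque at the spindle = 213.23 × 1.2909 × 0.92 = 253.24 N·m.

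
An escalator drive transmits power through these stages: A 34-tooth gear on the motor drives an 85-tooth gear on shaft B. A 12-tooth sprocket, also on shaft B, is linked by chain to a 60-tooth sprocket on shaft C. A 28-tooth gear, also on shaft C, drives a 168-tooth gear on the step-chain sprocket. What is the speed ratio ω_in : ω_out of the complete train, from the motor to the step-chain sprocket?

Each stage contributes driven/driver: gear mesh 85/34 = 2.5, chain 60/12 = 5, gear mesh 168/28 = 6.
Overall: 2.5 × 5 × 6 = 75.

75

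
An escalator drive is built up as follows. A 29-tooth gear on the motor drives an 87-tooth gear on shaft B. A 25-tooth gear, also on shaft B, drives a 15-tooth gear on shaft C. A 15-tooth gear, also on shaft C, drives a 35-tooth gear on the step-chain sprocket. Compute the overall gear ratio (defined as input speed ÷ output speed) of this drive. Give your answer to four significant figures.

4.200

Each stage contributes driven/driver: gear mesh 87/29 = 3, gear mesh 15/25 = 0.6, gear mesh 35/15 = 2.3333.
Overall: 3 × 0.6 × 2.3333 = 4.2.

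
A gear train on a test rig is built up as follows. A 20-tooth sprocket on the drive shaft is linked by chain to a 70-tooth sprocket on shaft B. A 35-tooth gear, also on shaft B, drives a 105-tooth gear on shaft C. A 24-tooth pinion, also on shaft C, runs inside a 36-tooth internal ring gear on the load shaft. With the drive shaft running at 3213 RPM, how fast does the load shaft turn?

chain 70/20 = 3.5 → 3213/3.5 = 918 RPM
gear mesh 105/35 = 3 → 918/3 = 306 RPM
internal gear 36/24 = 1.5 → 306/1.5 = 204 RPM

204 RPM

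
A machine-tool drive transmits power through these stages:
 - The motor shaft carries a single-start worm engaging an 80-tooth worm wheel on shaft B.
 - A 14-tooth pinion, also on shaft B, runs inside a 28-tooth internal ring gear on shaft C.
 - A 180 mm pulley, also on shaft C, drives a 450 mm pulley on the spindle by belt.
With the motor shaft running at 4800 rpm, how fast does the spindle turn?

Worm: ratio = 80/1 = 80, so shaft B turns at 4800 / 80 = 60 rpm.
Internal gear: ratio = 28/14 = 2, so shaft C turns at 60 / 2 = 30 rpm.
Belt: ratio = 450/180 = 2.5, so the spindle turns at 30 / 2.5 = 12 rpm.

12 rpm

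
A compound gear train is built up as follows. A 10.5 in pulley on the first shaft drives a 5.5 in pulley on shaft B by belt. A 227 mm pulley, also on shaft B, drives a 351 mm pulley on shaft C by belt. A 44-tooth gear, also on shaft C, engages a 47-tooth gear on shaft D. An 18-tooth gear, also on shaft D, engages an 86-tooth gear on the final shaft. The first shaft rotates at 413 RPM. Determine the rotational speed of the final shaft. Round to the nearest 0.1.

the first shaft → shaft B (belt, 5.5/10.5): 413 ÷ 0.52381 = 788.45 RPM
shaft B → shaft C (belt, 351/227): 788.45 ÷ 1.5463 = 509.91 RPM
shaft C → shaft D (gear mesh, 47/44): 509.91 ÷ 1.0682 = 477.36 RPM
shaft D → the final shaft (gear mesh, 86/18): 477.36 ÷ 4.7778 = 99.914 RPM

99.9 RPM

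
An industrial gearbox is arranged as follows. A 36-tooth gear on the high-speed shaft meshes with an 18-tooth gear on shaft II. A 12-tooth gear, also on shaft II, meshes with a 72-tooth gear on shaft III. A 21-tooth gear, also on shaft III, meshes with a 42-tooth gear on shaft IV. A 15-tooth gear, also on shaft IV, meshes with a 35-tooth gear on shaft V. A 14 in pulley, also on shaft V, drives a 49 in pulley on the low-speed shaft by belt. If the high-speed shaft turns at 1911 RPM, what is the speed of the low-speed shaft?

39 RPM

the high-speed shaft → shaft II (gear mesh, 18/36): 1911 ÷ 0.5 = 3822 RPM
shaft II → shaft III (gear mesh, 72/12): 3822 ÷ 6 = 637 RPM
shaft III → shaft IV (gear mesh, 42/21): 637 ÷ 2 = 318.5 RPM
shaft IV → shaft V (gear mesh, 35/15): 318.5 ÷ 2.3333 = 136.5 RPM
shaft V → the low-speed shaft (belt, 49/14): 136.5 ÷ 3.5 = 39 RPM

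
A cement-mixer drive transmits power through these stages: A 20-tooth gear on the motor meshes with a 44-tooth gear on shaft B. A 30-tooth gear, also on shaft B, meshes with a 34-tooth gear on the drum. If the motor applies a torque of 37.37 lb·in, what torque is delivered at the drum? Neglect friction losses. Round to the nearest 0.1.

After the gear mesh (44/20): 37.37 × 2.2 = 82.214 lb·in
After the gear mesh (34/30): 82.214 × 1.1333 = 93.176 lb·in

93.2 lb·in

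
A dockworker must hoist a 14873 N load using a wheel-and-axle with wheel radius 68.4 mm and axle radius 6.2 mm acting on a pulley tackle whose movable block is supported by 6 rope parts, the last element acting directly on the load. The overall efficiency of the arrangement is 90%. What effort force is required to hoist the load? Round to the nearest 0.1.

249.7 N

Wheel-and-axle MA = R/r = 68.4/6.2 = 11.032.
Block-and-tackle MA = number of supporting rope parts = 6.
Combined ideal MA = 11.032 × 6 = 66.194.
Actual MA = 66.194 × 0.90 = 59.574.
Effort = load / actual MA = 14873 / 59.574 = 249.66 N.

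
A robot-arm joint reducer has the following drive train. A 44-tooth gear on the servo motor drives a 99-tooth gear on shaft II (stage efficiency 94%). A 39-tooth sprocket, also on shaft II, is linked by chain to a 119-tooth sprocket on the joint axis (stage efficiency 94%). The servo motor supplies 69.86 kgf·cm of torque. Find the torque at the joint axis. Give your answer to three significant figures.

After the gear mesh (99/44): 69.86 × 2.25 × 0.94 = 147.75 kgf·cm
After the chain (119/39): 147.75 × 3.0513 × 0.94 = 423.79 kgf·cm

424 kgf·cm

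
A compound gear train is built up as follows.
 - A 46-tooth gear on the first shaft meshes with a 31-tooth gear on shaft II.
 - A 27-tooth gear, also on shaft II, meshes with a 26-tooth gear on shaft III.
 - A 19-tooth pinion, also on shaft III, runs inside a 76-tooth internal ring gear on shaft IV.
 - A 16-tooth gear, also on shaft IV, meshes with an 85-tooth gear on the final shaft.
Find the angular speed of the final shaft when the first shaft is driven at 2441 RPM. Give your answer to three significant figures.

177 RPM

the first shaft → shaft II (gear mesh, 31/46): 2441 ÷ 0.67391 = 3622.1 RPM
shaft II → shaft III (gear mesh, 26/27): 3622.1 ÷ 0.96296 = 3761.4 RPM
shaft III → shaft IV (internal gear, 76/19): 3761.4 ÷ 4 = 940.36 RPM
shaft IV → the final shaft (gear mesh, 85/16): 940.36 ÷ 5.3125 = 177.01 RPM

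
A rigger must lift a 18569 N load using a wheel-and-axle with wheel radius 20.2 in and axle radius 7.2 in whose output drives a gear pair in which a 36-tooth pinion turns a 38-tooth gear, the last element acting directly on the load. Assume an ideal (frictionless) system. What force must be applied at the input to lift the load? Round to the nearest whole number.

Wheel-and-axle MA = R/r = 20.2/7.2 = 2.8056.
Gear pair MA = 38/36 = 1.0556.
Combined ideal MA = 2.8056 × 1.0556 = 2.9614.
Effort = load / MA = 18569 / 2.9614 = 6270.3 N.

6270 N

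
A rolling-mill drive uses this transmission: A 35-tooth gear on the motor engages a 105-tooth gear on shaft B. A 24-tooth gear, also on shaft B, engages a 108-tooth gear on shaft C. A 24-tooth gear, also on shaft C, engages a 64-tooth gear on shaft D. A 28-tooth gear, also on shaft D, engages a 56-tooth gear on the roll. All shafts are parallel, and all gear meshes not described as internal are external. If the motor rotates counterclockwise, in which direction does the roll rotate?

the motor → shaft B: external mesh, 1 reversal → CW.
shaft B → shaft C: external mesh, 1 reversal → CCW.
shaft C → shaft D: external mesh, 1 reversal → CW.
shaft D → the roll: external mesh, 1 reversal → CCW.
4 reversals in total — an even number — so the roll turns the same way as the motor.

counterclockwise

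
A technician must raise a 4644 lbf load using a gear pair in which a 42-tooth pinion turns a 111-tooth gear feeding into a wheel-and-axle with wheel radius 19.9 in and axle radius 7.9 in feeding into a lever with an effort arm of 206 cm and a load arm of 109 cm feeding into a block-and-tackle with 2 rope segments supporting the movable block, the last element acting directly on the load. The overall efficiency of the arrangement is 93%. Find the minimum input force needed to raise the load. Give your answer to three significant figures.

Gear pair MA = 111/42 = 2.6429.
Wheel-and-axle MA = R/r = 19.9/7.9 = 2.519.
Lever MA = effort arm / load arm = 206/109 = 1.8899.
Block-and-tackle MA = number of supporting rope parts = 2.
Combined ideal MA = 2.6429 × 2.519 × 1.8899 × 2 = 25.163.
Actual MA = 25.163 × 0.93 = 23.402.
Effort = load / actual MA = 4644 / 23.402 = 198.44 lbf.

198 lbf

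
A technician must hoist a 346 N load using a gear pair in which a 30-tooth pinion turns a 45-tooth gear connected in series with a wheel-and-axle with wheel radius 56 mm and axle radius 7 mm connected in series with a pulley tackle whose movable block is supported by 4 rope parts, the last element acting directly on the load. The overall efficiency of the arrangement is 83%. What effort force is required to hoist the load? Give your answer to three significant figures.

8.68 N

Gear pair MA = 45/30 = 1.5.
Wheel-and-axle MA = R/r = 56/7 = 8.
Block-and-tackle MA = number of supporting rope parts = 4.
Combined ideal MA = 1.5 × 8 × 4 = 48.
Actual MA = 48 × 0.83 = 39.84.
Effort = load / actual MA = 346 / 39.84 = 8.6847 N.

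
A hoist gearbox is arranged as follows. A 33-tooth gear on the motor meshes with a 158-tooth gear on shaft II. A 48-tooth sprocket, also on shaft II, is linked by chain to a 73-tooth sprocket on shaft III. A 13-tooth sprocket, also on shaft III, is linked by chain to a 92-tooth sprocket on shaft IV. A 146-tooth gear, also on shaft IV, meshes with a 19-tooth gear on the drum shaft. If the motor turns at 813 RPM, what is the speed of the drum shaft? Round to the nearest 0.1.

121.2 RPM

gear mesh 158/33 = 4.7879 → 813/4.7879 = 169.8 RPM
chain 73/48 = 1.5208 → 169.8/1.5208 = 111.65 RPM
chain 92/13 = 7.0769 → 111.65/7.0769 = 15.777 RPM
gear mesh 19/146 = 0.13014 → 15.777/0.13014 = 121.23 RPM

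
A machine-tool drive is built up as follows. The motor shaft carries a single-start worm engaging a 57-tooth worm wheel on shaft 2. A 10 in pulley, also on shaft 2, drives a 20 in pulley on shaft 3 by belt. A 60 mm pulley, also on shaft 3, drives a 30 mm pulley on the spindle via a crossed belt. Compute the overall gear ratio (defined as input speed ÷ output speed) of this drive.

Each stage contributes driven/driver: worm 57/1 = 57, belt 20/10 = 2, belt 30/60 = 0.5.
Overall: 57 × 2 × 0.5 = 57.

57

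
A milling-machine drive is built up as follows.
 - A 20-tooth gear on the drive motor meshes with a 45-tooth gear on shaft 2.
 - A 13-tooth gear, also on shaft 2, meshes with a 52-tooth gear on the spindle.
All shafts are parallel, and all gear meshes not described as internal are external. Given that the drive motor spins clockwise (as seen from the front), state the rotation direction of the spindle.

the drive motor → shaft 2: external mesh, 1 reversal → CCW.
shaft 2 → the spindle: external mesh, 1 reversal → CW.
2 reversals in total — an even number — so the spindle turns the same way as the drive motor.

clockwise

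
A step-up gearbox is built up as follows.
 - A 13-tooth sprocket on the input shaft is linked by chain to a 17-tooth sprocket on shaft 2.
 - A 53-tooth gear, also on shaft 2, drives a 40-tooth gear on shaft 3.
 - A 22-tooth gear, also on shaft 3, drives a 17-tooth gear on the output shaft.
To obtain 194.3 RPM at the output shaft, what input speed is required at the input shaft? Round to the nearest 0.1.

148.2 RPM

Overall ratio R = 1.3077 × 0.75472 × 0.77273 = 0.76263.
Required input speed = output speed × R = 194.3 × 0.76263 = 148.18 RPM.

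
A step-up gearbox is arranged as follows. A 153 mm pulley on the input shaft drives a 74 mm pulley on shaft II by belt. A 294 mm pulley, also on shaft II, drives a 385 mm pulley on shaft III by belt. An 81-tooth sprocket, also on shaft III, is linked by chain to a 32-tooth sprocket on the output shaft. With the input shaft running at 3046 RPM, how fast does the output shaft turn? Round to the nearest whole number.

Belt: ratio = 74/153 = 0.48366, so shaft II turns at 3046 / 0.48366 = 6297.8 RPM.
Belt: ratio = 385/294 = 1.3095, so shaft III turns at 6297.8 / 1.3095 = 4809.2 RPM.
Chain: ratio = 32/81 = 0.39506, so the output shaft turns at 4809.2 / 0.39506 = 12173 RPM.

12173 RPM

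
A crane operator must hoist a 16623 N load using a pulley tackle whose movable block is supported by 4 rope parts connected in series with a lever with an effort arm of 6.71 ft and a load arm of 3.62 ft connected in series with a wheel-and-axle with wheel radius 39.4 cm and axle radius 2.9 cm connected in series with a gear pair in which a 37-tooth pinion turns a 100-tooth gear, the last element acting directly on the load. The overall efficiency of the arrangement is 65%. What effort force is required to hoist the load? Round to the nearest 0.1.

Block-and-tackle MA = number of supporting rope parts = 4.
Lever MA = effort arm / load arm = 6.71/3.62 = 1.8536.
Wheel-and-axle MA = R/r = 39.4/2.9 = 13.586.
Gear pair MA = 100/37 = 2.7027.
Combined ideal MA = 4 × 1.8536 × 13.586 × 2.7027 = 272.25.
Actual MA = 272.25 × 0.65 = 176.96.
Effort = load / actual MA = 16623 / 176.96 = 93.935 N.

93.9 N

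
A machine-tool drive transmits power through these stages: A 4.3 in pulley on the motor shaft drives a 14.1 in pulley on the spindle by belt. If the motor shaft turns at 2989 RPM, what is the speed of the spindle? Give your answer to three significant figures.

912 RPM

Belt: ratio = 14.1/4.3 = 3.2791, so the spindle turns at 2989 / 3.2791 = 911.54 RPM.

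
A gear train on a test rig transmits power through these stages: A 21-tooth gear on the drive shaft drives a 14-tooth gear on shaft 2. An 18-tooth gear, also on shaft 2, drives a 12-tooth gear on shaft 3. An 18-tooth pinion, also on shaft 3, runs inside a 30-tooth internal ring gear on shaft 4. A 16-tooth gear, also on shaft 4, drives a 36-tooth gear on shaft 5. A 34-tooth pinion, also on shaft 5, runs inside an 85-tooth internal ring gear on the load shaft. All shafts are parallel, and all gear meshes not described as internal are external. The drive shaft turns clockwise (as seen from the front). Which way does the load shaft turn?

the drive shaft → shaft 2: external mesh, 1 reversal → CCW.
shaft 2 → shaft 3: external mesh, 1 reversal → CW.
shaft 3 → shaft 4: internal mesh, same direction → CW.
shaft 4 → shaft 5: external mesh, 1 reversal → CCW.
shaft 5 → the load shaft: internal mesh, same direction → CCW.
3 reversals in total — an odd number — so the load shaft turns opposite to the drive shaft.

counterclockwise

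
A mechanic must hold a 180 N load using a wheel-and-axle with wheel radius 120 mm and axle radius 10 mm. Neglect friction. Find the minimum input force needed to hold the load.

15 N

Wheel-and-axle MA = R/r = 120/10 = 12.
Effort = load / MA = 180 / 12 = 15 N.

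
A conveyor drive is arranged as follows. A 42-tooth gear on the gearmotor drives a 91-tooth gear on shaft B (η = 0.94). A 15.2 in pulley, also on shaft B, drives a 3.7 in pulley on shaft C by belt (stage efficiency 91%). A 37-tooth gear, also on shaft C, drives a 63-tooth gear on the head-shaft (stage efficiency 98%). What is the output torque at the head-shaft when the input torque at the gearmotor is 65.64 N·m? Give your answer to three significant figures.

49.4 N·m

After the gear mesh (91/42): 65.64 × 2.1667 × 0.94 = 133.69 N·m
After the belt (3.7/15.2): 133.69 × 0.24342 × 0.91 = 29.613 N·m
After the gear mesh (63/37): 29.613 × 1.7027 × 0.98 = 49.414 N·m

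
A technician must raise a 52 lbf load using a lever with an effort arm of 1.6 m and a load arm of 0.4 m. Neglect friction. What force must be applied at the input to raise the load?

Lever MA = effort arm / load arm = 1.6/0.4 = 4.
Effort = load / MA = 52 / 4 = 13 lbf.

13 lbf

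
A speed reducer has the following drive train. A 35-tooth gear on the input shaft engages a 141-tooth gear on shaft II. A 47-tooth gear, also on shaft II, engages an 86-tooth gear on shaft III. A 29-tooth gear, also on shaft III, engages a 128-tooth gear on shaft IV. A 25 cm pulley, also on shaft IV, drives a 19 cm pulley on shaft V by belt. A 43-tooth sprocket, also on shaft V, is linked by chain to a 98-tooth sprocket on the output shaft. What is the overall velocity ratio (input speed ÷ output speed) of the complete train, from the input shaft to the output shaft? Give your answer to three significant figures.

Each stage contributes driven/driver: gear mesh 141/35 = 4.0286, gear mesh 86/47 = 1.8298, gear mesh 128/29 = 4.4138, belt 19/25 = 0.76, chain 98/43 = 2.2791.
Overall: 4.0286 × 1.8298 × 4.4138 × 0.76 × 2.2791 = 56.355.

56.4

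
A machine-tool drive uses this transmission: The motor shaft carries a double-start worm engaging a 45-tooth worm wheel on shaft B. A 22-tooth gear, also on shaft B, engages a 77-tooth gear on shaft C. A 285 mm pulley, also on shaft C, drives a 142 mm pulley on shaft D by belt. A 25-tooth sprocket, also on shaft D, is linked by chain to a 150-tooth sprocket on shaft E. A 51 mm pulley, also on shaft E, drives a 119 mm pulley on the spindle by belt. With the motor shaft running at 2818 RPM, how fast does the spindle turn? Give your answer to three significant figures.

the motor shaft → shaft B (worm, 45/2): 2818 ÷ 22.5 = 125.24 RPM
shaft B → shaft C (gear mesh, 77/22): 125.24 ÷ 3.5 = 35.784 RPM
shaft C → shaft D (belt, 142/285): 35.784 ÷ 0.49825 = 71.82 RPM
shaft D → shaft E (chain, 150/25): 71.82 ÷ 6 = 11.97 RPM
shaft E → the spindle (belt, 119/51): 11.97 ÷ 2.3333 = 5.13 RPM

5.13 RPM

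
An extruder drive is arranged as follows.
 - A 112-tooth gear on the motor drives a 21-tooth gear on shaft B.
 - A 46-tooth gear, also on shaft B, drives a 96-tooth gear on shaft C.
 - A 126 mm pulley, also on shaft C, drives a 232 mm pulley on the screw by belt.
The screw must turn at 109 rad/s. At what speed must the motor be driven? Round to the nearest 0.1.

Overall ratio R = 0.1875 × 2.087 × 1.8413 = 0.7205.
Required input speed = output speed × R = 109 × 0.7205 = 78.534 rad/s.

78.5 rad/s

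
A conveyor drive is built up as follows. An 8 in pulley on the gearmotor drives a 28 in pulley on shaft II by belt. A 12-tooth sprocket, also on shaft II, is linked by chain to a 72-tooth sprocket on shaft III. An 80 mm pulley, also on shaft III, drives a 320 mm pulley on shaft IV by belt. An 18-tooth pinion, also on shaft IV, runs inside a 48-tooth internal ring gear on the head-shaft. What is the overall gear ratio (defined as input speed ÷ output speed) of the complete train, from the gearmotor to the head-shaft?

224

Each stage contributes driven/driver: belt 28/8 = 3.5, chain 72/12 = 6, belt 320/80 = 4, internal gear 48/18 = 2.6667.
Overall: 3.5 × 6 × 4 × 2.6667 = 224.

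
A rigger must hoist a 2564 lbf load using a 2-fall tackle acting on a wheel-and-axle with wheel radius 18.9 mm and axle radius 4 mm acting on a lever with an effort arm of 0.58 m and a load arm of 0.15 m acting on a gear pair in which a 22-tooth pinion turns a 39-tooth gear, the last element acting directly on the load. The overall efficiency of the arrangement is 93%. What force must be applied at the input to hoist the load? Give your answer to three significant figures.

Block-and-tackle MA = number of supporting rope parts = 2.
Wheel-and-axle MA = R/r = 18.9/4 = 4.725.
Lever MA = effort arm / load arm = 0.58/0.15 = 3.8667.
Gear pair MA = 39/22 = 1.7727.
Combined ideal MA = 2 × 4.725 × 3.8667 × 1.7727 = 64.775.
Actual MA = 64.775 × 0.93 = 60.241.
Effort = load / actual MA = 2564 / 60.241 = 42.562 lbf.

42.6 lbf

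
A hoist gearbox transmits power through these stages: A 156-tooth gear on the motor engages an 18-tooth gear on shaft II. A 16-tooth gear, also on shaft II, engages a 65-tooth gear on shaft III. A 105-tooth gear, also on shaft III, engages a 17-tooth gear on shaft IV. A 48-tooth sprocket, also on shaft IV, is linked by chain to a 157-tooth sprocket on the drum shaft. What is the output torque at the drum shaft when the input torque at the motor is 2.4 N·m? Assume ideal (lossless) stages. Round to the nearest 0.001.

0.596 N·m

gear mesh 18/156 = 0.11538 → τ = 2.4·0.11538 = 0.27692 N·m
gear mesh 65/16 = 4.0625 → τ = 0.27692·4.0625 = 1.125 N·m
gear mesh 17/105 = 0.1619 → τ = 1.125·0.1619 = 0.18214 N·m
chain 157/48 = 3.2708 → τ = 0.18214·3.2708 = 0.59576 N·m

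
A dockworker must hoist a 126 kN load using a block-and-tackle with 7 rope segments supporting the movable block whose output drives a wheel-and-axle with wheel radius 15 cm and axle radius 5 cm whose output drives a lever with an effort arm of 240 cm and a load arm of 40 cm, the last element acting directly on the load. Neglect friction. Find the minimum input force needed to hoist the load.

1 kN

Block-and-tackle MA = number of supporting rope parts = 7.
Wheel-and-axle MA = R/r = 15/5 = 3.
Lever MA = effort arm / load arm = 240/40 = 6.
Combined ideal MA = 7 × 3 × 6 = 126.
Effort = load / MA = 126 / 126 = 1 kN.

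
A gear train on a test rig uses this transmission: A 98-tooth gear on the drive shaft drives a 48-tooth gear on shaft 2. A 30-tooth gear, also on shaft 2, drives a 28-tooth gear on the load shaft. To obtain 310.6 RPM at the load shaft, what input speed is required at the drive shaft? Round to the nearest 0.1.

142.0 RPM

Overall ratio R = 0.4898 × 0.93333 = 0.45714.
Required input speed = output speed × R = 310.6 × 0.45714 = 141.99 RPM.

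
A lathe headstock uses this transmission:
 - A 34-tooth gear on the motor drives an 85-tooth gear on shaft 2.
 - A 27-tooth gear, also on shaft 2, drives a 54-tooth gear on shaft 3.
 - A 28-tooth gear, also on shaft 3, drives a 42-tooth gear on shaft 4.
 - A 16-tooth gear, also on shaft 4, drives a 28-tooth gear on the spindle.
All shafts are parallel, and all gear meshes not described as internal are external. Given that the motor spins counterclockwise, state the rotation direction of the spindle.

counterclockwise

the motor → shaft 2: external mesh, 1 reversal → CW.
shaft 2 → shaft 3: external mesh, 1 reversal → CCW.
shaft 3 → shaft 4: external mesh, 1 reversal → CW.
shaft 4 → the spindle: external mesh, 1 reversal → CCW.
4 reversals in total — an even number — so the spindle turns the same way as the motor.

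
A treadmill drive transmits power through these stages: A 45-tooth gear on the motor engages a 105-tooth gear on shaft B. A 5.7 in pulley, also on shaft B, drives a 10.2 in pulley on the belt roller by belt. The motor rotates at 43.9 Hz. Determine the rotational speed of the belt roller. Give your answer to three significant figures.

the motor → shaft B (gear mesh, 105/45): 43.9 ÷ 2.3333 = 18.814 Hz
shaft B → the belt roller (belt, 10.2/5.7): 18.814 ÷ 1.7895 = 10.514 Hz

10.5 Hz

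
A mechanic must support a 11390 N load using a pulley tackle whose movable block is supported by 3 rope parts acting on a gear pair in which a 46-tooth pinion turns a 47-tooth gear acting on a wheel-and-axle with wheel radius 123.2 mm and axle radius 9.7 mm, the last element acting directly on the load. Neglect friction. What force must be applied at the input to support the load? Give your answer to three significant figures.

Block-and-tackle MA = number of supporting rope parts = 3.
Gear pair MA = 47/46 = 1.0217.
Wheel-and-axle MA = R/r = 123.2/9.7 = 12.701.
Combined ideal MA = 3 × 1.0217 × 12.701 = 38.931.
Effort = load / MA = 11390 / 38.931 = 292.57 N.

293 N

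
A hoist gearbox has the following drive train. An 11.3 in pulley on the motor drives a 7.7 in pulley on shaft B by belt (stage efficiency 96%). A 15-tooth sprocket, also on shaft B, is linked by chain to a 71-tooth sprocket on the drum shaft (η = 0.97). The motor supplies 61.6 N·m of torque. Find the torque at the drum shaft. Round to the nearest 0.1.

Belt: ratio = 7.7/11.3 = 0.68142; torque at shaft B = 61.6 × 0.68142 × 0.96 = 40.296 N·m.
Chain: ratio = 71/15 = 4.7333; torque at the drum shaft = 40.296 × 4.7333 × 0.97 = 185.01 N·m.

185.0 N·m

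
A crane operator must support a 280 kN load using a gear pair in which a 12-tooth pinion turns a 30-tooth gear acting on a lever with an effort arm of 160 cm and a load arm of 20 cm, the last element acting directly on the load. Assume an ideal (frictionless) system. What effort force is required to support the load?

14 kN

Gear pair MA = 30/12 = 2.5.
Lever MA = effort arm / load arm = 160/20 = 8.
Combined ideal MA = 2.5 × 8 = 20.
Effort = load / MA = 280 / 20 = 14 kN.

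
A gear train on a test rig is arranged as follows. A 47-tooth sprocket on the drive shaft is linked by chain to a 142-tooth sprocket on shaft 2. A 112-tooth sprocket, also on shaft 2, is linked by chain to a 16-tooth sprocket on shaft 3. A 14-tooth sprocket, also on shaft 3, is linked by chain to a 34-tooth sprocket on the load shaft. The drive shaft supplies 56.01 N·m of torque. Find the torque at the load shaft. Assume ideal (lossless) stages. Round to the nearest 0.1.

Chain: ratio = 142/47 = 3.0213; torque at shaft 2 = 56.01 × 3.0213 = 169.22 N·m.
Chain: ratio = 16/112 = 0.14286; torque at shaft 3 = 169.22 × 0.14286 = 24.175 N·m.
Chain: ratio = 34/14 = 2.4286; torque at the load shaft = 24.175 × 2.4286 = 58.71 N·m.

58.7 N·m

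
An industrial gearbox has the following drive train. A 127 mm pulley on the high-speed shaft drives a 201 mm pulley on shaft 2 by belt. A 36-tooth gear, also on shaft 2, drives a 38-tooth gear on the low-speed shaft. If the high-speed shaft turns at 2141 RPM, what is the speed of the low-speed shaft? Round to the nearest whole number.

belt 201/127 = 1.5827 → 2141/1.5827 = 1352.8 RPM
gear mesh 38/36 = 1.0556 → 1352.8/1.0556 = 1281.6 RPM

1282 RPM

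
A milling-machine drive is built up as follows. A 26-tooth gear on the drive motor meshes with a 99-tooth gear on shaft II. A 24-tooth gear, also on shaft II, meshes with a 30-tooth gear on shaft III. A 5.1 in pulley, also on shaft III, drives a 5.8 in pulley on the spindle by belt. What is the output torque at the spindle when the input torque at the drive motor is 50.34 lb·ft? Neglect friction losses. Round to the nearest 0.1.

272.5 lb·ft

Gear mesh: ratio = 99/26 = 3.8077; torque at shaft II = 50.34 × 3.8077 = 191.68 lb·ft.
Gear mesh: ratio = 30/24 = 1.25; torque at shaft III = 191.68 × 1.25 = 239.6 lb·ft.
Belt: ratio = 5.8/5.1 = 1.1373; torque at the spindle = 239.6 × 1.1373 = 272.49 lb·ft.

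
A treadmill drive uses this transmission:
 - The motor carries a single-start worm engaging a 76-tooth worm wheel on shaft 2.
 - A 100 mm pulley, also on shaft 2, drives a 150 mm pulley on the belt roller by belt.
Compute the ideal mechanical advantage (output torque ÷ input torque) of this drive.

Each stage contributes driven/driver: worm 76/1 = 76, belt 150/100 = 1.5.
Overall: 76 × 1.5 = 114.

114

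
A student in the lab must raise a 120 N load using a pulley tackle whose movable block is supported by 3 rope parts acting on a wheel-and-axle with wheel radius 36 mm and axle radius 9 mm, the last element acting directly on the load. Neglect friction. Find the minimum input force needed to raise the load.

10 N

Block-and-tackle MA = number of supporting rope parts = 3.
Wheel-and-axle MA = R/r = 36/9 = 4.
Combined ideal MA = 3 × 4 = 12.
Effort = load / MA = 120 / 12 = 10 N.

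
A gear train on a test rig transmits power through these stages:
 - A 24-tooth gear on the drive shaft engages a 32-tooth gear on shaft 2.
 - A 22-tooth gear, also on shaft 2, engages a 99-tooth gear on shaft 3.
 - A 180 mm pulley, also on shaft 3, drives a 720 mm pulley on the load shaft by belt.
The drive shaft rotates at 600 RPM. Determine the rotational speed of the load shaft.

the drive shaft → shaft 2 (gear mesh, 32/24): 600 ÷ 1.3333 = 450 RPM
shaft 2 → shaft 3 (gear mesh, 99/22): 450 ÷ 4.5 = 100 RPM
shaft 3 → the load shaft (belt, 720/180): 100 ÷ 4 = 25 RPM

25 RPM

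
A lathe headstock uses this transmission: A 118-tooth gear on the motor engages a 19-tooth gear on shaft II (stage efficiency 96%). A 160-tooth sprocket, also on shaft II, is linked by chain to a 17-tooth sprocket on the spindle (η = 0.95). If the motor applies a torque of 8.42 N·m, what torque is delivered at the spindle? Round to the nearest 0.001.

Gear mesh: ratio = 19/118 = 0.16102; torque at shaft II = 8.42 × 0.16102 × 0.96 = 1.3015 N·m.
Chain: ratio = 17/160 = 0.10625; torque at the spindle = 1.3015 × 0.10625 × 0.95 = 0.13137 N·m.

0.131 N·m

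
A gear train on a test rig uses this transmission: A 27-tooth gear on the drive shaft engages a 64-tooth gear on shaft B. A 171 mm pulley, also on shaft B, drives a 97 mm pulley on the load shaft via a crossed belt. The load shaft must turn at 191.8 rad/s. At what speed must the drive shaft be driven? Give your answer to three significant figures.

Overall ratio R = 2.3704 × 0.56725 = 1.3446.
Required input speed = output speed × R = 191.8 × 1.3446 = 257.89 rad/s.

258 rad/s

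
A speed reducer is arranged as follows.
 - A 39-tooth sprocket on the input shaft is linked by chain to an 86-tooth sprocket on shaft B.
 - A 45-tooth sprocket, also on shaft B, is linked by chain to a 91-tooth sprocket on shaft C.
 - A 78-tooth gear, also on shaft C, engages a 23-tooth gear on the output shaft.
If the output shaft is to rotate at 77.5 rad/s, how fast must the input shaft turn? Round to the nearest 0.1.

Overall ratio R = 2.2051 × 2.0222 × 0.29487 = 1.3149.
Required input speed = output speed × R = 77.5 × 1.3149 = 101.91 rad/s.

101.9 rad/s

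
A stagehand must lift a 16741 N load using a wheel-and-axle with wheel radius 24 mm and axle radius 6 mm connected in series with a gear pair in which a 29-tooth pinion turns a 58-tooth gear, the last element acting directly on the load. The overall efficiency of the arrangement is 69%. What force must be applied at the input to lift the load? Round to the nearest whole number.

Wheel-and-axle MA = R/r = 24/6 = 4.
Gear pair MA = 58/29 = 2.
Combined ideal MA = 4 × 2 = 8.
Actual MA = 8 × 0.69 = 5.52.
Effort = load / actual MA = 16741 / 5.52 = 3032.8 N.

3033 N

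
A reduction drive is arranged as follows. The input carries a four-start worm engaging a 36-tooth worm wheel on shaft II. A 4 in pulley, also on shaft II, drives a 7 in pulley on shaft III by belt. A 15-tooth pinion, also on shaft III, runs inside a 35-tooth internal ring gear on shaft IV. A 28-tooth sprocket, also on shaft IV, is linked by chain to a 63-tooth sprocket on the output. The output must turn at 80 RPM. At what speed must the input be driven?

Overall ratio R = 9 × 1.75 × 2.3333 × 2.25 = 82.688.
Required input speed = output speed × R = 80 × 82.688 = 6615 RPM.

6615 RPM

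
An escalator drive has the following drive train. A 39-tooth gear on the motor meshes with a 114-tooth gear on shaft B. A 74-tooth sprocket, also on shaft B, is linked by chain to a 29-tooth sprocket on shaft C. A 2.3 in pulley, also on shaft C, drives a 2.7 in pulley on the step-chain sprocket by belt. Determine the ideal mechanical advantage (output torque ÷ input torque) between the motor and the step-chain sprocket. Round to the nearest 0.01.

1.34

Each stage contributes driven/driver: gear mesh 114/39 = 2.9231, chain 29/74 = 0.39189, belt 2.7/2.3 = 1.1739.
Overall: 2.9231 × 0.39189 × 1.1739 = 1.3448.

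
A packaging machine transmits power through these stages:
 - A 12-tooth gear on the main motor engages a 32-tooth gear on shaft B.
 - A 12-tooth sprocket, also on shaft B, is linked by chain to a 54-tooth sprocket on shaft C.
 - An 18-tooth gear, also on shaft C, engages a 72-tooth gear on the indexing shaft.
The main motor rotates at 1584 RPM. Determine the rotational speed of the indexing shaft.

33 RPM

gear mesh 32/12 = 2.6667 → 1584/2.6667 = 594 RPM
chain 54/12 = 4.5 → 594/4.5 = 132 RPM
gear mesh 72/18 = 4 → 132/4 = 33 RPM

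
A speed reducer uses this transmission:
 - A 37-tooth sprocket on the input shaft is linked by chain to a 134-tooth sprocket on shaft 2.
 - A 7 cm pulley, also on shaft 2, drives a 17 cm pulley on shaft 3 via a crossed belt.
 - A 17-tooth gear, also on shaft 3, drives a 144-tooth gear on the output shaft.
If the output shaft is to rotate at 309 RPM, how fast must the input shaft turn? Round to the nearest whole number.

Overall ratio R = 3.6216 × 2.4286 × 8.4706 = 74.502.
Required input speed = output speed × R = 309 × 74.502 = 23021 RPM.

23021 RPM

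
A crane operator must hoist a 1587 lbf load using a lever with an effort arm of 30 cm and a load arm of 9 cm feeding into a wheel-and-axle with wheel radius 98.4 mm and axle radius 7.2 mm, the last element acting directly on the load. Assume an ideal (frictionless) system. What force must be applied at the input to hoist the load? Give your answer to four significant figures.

34.84 lbf

Lever MA = effort arm / load arm = 30/9 = 3.3333.
Wheel-and-axle MA = R/r = 98.4/7.2 = 13.667.
Combined ideal MA = 3.3333 × 13.667 = 45.556.
Effort = load / MA = 1587 / 45.556 = 34.837 lbf.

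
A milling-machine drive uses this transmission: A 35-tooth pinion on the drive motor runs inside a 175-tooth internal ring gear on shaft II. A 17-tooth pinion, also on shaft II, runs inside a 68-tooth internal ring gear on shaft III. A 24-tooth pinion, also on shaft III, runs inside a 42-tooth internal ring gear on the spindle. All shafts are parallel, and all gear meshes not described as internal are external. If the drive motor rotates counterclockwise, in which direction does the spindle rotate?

the drive motor → shaft II: internal mesh, same direction → CCW.
shaft II → shaft III: internal mesh, same direction → CCW.
shaft III → the spindle: internal mesh, same direction → CCW.
0 reversals in total — an even number — so the spindle turns the same way as the drive motor.

counterclockwise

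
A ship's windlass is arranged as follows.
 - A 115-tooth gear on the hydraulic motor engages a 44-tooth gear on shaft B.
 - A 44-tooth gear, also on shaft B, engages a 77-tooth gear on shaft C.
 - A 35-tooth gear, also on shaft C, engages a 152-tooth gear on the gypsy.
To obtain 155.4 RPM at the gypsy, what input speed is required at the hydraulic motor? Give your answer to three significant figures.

452 RPM

Overall ratio R = 0.38261 × 1.75 × 4.3429 = 2.9078.
Required input speed = output speed × R = 155.4 × 2.9078 = 451.88 RPM.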